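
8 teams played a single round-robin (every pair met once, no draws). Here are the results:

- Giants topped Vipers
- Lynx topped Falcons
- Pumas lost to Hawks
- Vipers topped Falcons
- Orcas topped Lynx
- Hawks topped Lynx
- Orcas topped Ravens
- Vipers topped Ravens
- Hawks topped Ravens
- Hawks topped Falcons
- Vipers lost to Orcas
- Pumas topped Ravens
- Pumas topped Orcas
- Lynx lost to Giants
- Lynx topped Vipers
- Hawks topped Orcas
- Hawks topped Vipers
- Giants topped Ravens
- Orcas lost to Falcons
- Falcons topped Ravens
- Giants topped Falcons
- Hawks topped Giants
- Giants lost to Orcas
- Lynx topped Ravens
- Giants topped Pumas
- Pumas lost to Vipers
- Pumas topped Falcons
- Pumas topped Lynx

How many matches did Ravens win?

0

Ravens' results: beat no one; lost to Vipers, Falcons, Pumas, Orcas, Lynx, Hawks, Giants.
That is 0 wins.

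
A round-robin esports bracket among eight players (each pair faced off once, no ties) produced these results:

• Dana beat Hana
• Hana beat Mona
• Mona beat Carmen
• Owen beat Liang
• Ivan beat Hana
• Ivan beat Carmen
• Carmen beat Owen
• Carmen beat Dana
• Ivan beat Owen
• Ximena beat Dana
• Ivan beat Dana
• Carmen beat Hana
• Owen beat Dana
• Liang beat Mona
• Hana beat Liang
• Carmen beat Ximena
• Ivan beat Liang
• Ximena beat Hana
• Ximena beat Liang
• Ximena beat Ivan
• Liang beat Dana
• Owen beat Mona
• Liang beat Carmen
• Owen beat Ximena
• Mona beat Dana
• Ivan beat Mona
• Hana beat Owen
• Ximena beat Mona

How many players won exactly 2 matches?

Win totals: Liang 3, Dana 1, Ivan 6, Hana 3, Ximena 5, Owen 4, Mona 2, Carmen 4.
Exactly 2: Mona — 1 player.

1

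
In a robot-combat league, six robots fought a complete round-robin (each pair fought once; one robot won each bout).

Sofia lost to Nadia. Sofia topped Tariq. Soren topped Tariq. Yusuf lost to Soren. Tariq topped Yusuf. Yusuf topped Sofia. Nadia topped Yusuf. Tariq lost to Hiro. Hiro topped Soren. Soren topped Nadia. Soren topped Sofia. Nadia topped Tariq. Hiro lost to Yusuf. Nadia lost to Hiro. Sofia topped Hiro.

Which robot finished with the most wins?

Soren

Win totals: Soren 4, Tariq 1, Hiro 3, Yusuf 2, Sofia 2, Nadia 3.
Soren leads with 4 wins (next highest: 3).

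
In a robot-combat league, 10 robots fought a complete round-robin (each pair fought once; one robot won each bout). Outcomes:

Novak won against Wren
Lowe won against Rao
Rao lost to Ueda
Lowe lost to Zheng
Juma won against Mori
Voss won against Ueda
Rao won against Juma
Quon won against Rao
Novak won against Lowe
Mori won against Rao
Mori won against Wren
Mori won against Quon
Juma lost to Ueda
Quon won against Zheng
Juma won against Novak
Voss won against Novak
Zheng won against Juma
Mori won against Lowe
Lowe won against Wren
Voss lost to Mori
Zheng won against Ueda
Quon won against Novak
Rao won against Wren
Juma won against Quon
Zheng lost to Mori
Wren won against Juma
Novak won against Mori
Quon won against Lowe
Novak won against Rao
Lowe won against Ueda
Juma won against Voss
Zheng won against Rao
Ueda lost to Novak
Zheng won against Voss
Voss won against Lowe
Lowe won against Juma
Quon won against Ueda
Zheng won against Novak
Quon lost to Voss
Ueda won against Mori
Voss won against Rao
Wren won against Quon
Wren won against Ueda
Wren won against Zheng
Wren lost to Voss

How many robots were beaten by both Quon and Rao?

0

Quon beat: Lowe, Zheng, Ueda, Novak, Rao.
Rao beat: Juma, Wren.
No one was beaten by both.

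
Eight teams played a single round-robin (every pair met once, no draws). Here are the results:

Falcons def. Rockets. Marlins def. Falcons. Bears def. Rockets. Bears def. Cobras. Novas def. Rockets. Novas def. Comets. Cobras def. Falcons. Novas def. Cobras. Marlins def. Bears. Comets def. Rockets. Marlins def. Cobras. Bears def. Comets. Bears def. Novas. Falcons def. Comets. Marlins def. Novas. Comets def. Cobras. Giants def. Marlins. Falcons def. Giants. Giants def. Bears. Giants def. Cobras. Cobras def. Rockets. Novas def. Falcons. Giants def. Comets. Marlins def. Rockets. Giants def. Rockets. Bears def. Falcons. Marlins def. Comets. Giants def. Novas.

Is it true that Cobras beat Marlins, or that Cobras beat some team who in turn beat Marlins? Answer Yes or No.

Cobras did not beat Marlins directly.
Cobras beat Rockets, Falcons, but each of them lost to Marlins. No two-step path.

No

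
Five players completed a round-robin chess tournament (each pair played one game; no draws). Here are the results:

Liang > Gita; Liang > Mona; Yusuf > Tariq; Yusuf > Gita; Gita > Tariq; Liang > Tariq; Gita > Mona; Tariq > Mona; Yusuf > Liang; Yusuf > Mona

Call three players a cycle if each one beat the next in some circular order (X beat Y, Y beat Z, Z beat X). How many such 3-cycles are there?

0

Of the C(5,3) = 10 triples, the cyclic ones are: none.
That is 0.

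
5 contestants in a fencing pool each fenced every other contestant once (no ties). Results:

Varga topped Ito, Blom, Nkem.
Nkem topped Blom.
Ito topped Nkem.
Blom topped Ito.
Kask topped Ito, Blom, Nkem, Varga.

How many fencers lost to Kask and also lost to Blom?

1

Kask beat: Ito, Blom, Nkem, Varga.
Blom beat: Ito.
Both beat: Ito — 1.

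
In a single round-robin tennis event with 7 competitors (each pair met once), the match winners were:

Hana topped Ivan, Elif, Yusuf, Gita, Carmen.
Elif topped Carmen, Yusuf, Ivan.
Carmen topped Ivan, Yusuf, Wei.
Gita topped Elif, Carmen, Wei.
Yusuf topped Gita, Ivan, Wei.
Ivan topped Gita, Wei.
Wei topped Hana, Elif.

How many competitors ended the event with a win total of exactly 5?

1

Win totals: Ivan 2, Yusuf 3, Hana 5, Wei 2, Elif 3, Gita 3, Carmen 3.
Exactly 5: Hana — 1 competitor.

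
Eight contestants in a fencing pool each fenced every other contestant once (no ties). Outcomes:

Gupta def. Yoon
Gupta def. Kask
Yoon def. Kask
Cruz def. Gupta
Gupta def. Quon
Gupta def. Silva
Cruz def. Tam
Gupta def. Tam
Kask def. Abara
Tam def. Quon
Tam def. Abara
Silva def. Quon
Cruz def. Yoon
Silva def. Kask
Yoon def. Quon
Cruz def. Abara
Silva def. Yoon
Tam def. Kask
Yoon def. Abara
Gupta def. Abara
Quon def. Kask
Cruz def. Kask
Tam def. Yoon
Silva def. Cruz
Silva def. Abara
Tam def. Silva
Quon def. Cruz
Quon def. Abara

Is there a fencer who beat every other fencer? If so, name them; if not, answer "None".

Highest win total is Gupta with 6 (out of 7 possible).
Gupta lost to Cruz, so no fencer went undefeated.

None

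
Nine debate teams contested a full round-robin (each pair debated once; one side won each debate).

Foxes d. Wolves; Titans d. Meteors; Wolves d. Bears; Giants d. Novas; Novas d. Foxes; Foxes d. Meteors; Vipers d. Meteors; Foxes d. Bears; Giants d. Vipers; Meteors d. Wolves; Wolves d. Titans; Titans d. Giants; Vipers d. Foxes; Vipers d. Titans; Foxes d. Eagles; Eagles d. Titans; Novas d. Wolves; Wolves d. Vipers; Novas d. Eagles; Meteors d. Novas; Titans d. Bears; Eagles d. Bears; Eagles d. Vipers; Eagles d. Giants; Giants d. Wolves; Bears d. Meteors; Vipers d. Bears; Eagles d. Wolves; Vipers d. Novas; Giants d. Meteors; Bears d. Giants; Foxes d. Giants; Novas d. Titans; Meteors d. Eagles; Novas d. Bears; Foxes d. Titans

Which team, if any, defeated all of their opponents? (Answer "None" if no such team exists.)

None

Highest win total is Foxes with 6 (out of 8 possible).
Foxes lost to Vipers, Novas, so no team went undefeated.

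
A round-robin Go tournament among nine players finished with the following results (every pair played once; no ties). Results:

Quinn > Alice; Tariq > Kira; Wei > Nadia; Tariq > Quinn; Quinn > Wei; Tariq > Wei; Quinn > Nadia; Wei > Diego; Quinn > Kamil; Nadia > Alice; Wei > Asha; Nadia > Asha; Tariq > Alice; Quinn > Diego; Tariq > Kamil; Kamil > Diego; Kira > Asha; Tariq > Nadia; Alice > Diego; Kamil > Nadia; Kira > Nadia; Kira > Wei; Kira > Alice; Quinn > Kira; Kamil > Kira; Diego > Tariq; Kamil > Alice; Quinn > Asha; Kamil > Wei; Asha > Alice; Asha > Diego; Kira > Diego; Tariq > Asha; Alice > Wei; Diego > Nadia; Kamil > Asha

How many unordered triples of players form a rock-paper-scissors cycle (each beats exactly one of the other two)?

10

Win totals: Kira 5, Tariq 7, Alice 2, Quinn 7, Wei 3, Kamil 6, Diego 2, Nadia 2, Asha 2.
A player with w wins dominates both others in C(w,2) triples; summing gives 10 + 21 + 1 + 21 + 3 + 15 + 1 + 1 + 1 = 74 transitive triples.
Total triples C(9,3) = 84, so cyclic triples = 84 − 74 = 10.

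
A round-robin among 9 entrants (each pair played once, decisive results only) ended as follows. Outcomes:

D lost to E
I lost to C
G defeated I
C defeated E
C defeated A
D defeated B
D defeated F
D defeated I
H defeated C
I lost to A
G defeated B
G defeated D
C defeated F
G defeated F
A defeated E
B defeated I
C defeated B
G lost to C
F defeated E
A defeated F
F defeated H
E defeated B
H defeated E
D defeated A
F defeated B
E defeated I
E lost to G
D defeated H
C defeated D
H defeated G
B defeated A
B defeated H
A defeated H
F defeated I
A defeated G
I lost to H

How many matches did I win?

I's results: beat no one; lost to A, B, C, D, E, F, G, H.
That is 0 wins.

0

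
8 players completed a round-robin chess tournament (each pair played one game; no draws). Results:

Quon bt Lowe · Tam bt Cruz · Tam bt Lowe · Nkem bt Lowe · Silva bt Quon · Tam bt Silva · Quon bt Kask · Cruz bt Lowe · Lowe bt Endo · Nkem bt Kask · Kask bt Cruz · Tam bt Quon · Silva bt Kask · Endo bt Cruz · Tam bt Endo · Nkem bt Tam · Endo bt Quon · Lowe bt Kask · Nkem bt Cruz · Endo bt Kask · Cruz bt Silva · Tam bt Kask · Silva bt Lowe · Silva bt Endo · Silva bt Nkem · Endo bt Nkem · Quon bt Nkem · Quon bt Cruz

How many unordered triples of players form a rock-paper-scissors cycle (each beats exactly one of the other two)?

Win totals: Tam 6, Cruz 2, Lowe 2, Silva 5, Kask 1, Endo 4, Nkem 4, Quon 4.
A player with w wins dominates both others in C(w,2) triples; summing gives 15 + 1 + 1 + 10 + 0 + 6 + 6 + 6 = 45 transitive triples.
Total triples C(8,3) = 56, so cyclic triples = 56 − 45 = 11.

11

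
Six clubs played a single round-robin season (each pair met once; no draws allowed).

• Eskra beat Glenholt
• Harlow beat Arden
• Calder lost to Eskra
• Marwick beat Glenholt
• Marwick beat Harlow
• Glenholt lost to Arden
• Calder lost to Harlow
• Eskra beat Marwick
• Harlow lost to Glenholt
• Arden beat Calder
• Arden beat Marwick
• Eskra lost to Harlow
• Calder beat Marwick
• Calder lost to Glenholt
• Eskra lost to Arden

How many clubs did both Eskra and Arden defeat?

Eskra beat: Glenholt, Calder, Marwick.
Arden beat: Glenholt, Eskra, Calder, Marwick.
Both beat: Glenholt, Calder, Marwick — 3.

3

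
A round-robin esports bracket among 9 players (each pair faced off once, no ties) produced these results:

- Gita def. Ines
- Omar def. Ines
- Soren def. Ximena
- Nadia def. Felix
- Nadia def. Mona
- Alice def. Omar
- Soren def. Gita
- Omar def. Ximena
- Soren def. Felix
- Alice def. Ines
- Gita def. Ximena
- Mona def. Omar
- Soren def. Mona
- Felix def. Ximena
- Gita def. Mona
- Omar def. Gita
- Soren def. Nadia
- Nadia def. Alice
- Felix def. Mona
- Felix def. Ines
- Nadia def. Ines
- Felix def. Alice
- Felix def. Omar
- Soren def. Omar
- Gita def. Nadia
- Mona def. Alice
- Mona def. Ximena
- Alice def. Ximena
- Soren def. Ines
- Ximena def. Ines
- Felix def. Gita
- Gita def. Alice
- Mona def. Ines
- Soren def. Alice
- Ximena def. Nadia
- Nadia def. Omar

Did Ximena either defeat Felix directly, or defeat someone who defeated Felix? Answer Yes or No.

Ximena did not beat Felix directly.
Ximena beat Nadia, Ines. Of those, Nadia beat Felix.

Yes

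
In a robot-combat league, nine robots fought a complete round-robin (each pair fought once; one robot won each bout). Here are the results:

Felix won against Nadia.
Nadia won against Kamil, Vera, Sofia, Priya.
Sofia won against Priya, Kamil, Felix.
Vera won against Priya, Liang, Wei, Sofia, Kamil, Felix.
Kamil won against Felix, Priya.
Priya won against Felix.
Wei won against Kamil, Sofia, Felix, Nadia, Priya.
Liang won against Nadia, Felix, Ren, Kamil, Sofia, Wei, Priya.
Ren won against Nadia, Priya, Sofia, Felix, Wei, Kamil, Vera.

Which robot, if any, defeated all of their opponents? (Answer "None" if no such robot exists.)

None

Highest win total is Ren with 7 (out of 8 possible).
Ren lost to Liang, so no robot went undefeated.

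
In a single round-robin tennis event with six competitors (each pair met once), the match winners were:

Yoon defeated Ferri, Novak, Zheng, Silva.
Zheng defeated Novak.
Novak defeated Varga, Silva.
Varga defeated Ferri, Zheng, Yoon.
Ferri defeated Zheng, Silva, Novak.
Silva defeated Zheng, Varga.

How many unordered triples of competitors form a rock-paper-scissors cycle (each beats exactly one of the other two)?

6

Of the C(6,3) = 20 triples, the cyclic ones are: {Novak, Ferri, Varga}; {Novak, Silva, Zheng}; {Novak, Yoon, Varga}; {Novak, Zheng, Varga}; {Ferri, Silva, Varga}; {Silva, Yoon, Varga}.
That is 6.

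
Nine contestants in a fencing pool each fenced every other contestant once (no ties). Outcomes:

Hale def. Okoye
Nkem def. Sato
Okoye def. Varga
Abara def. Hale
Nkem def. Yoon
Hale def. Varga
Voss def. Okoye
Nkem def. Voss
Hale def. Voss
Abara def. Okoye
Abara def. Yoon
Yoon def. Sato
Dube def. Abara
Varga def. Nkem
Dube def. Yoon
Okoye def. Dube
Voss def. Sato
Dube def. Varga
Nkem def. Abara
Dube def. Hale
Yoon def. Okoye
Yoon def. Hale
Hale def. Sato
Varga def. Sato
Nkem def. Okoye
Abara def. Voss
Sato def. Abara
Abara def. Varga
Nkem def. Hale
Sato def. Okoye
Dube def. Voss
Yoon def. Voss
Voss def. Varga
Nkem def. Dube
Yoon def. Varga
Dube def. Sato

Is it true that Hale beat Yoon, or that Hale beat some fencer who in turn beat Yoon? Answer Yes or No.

Hale did not beat Yoon directly.
Hale beat Voss, Sato, Okoye, Varga, but each of them lost to Yoon. No two-step path.

No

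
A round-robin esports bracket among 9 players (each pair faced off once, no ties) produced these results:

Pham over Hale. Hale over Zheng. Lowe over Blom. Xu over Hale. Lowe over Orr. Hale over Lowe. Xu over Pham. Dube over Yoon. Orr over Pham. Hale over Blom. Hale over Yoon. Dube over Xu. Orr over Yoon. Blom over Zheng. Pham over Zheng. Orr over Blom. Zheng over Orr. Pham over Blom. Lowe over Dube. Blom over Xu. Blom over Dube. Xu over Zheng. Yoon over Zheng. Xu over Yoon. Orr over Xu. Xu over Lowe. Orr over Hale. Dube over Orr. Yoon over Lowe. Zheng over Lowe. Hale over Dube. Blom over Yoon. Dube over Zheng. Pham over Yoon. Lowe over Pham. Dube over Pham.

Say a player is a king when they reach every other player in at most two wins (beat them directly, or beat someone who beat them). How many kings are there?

Zheng reaches everyone (king).
Xu reaches everyone (king).
Orr reaches everyone (king).
Lowe reaches everyone (king).
Hale reaches everyone (king).
Blom reaches everyone (king).
Yoon cannot reach Xu, Hale in two steps.
Pham reaches everyone (king).
Dube reaches everyone (king).
Kings: Zheng, Xu, Orr, Lowe, Hale, Blom, Pham, Dube — 8.

8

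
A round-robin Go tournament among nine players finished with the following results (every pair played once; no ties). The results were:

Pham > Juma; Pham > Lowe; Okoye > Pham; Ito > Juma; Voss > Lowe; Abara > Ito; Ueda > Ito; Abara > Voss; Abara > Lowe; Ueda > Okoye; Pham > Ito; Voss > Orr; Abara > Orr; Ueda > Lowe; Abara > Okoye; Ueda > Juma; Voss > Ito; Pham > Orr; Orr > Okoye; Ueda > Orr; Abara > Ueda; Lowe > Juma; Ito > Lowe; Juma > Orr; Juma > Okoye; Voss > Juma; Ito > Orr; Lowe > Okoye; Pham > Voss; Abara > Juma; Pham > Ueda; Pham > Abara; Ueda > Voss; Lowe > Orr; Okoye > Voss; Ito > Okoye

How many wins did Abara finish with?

Abara's results: beat Voss, Okoye, Ito, Juma, Orr, Ueda, Lowe; lost to Pham.
That is 7 wins.

7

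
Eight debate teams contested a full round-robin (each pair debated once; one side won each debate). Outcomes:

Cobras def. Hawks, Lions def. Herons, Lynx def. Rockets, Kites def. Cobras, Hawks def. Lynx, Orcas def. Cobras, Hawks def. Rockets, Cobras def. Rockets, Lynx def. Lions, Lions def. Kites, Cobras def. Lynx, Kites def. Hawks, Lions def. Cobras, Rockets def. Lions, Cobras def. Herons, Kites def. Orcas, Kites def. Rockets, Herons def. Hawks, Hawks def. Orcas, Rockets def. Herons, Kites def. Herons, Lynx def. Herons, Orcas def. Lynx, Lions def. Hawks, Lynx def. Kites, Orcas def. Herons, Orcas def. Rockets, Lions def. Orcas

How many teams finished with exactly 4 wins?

Win totals: Rockets 2, Orcas 4, Kites 5, Cobras 4, Herons 1, Lions 5, Hawks 3, Lynx 4.
Exactly 4: Orcas, Cobras, Lynx — 3 teams.

3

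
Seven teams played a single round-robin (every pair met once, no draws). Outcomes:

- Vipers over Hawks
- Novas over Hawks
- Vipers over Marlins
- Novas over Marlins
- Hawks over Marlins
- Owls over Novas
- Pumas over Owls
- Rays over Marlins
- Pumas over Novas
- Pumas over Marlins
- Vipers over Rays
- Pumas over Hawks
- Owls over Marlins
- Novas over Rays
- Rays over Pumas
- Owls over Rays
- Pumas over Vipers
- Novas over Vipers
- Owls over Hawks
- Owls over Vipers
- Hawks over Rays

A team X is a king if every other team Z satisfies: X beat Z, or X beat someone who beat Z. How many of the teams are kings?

Hawks cannot reach Novas, Owls, Vipers in two steps.
Rays reaches everyone (king).
Pumas reaches everyone (king).
Novas cannot reach Owls in two steps.
Marlins cannot reach Hawks, Rays, Pumas, Novas, Owls, Vipers in two steps.
Owls reaches everyone (king).
Vipers cannot reach Novas, Owls in two steps.
Kings: Rays, Pumas, Owls — 3.

3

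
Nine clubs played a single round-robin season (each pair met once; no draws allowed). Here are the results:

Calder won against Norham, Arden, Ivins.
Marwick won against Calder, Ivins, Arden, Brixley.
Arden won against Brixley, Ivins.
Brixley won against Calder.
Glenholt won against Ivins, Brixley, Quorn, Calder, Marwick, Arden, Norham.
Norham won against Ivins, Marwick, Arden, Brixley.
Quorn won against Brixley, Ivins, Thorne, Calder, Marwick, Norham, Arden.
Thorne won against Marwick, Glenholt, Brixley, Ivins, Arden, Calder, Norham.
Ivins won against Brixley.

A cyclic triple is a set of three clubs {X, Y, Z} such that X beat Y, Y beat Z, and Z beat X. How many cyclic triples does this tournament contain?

5

Win totals: Arden 2, Ivins 1, Marwick 4, Brixley 1, Glenholt 7, Norham 4, Thorne 7, Quorn 7, Calder 3.
A club with w wins dominates both others in C(w,2) triples; summing gives 1 + 0 + 6 + 0 + 21 + 6 + 21 + 21 + 3 = 79 transitive triples.
Total triples C(9,3) = 84, so cyclic triples = 84 − 79 = 5.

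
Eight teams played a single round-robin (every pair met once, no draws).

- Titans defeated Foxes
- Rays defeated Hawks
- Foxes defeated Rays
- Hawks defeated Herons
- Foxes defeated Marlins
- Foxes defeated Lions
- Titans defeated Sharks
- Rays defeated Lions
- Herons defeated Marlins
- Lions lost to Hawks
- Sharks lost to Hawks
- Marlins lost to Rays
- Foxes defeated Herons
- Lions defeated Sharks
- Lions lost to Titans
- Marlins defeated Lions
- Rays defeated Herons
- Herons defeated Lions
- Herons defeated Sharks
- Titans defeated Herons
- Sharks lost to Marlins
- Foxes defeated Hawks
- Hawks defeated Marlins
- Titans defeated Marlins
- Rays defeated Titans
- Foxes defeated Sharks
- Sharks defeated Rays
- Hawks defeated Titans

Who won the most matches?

Foxes

Win totals: Marlins 2, Foxes 6, Herons 3, Lions 1, Hawks 5, Titans 5, Sharks 1, Rays 5.
Foxes leads with 6 wins (next highest: 5).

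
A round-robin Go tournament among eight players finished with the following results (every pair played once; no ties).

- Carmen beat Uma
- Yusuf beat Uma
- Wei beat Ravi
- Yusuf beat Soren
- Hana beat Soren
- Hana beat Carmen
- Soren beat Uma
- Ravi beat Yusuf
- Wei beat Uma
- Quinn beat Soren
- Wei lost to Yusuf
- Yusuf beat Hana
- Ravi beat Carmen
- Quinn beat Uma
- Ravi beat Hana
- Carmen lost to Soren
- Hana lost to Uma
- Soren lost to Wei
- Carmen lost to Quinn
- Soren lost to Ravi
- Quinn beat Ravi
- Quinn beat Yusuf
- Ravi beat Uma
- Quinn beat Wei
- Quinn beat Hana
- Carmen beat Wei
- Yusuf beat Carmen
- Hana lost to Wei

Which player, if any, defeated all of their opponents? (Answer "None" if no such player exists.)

Quinn has 7 wins out of 7 opponents — a perfect record.

Quinn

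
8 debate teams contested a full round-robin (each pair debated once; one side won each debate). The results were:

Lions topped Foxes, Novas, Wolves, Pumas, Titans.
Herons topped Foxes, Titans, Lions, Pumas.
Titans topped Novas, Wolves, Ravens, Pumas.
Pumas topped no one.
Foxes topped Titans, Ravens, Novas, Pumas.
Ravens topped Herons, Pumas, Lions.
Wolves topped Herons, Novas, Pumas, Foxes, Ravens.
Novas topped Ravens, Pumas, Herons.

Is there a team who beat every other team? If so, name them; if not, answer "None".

Highest win total is Wolves with 5 (out of 7 possible).
Wolves lost to Lions, Titans, so no team went undefeated.

None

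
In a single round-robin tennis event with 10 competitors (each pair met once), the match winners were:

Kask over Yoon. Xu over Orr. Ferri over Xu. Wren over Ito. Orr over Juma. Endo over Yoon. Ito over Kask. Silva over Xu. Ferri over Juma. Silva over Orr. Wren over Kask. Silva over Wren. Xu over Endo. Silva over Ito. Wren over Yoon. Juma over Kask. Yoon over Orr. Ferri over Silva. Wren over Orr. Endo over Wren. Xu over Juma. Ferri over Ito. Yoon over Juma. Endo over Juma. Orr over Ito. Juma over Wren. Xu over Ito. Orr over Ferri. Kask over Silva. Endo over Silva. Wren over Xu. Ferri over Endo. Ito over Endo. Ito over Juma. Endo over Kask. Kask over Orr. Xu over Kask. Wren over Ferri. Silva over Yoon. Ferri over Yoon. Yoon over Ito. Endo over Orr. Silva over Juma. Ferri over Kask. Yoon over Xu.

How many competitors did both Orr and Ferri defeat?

Orr beat: Juma, Ferri, Ito.
Ferri beat: Juma, Yoon, Kask, Endo, Ito, Xu, Silva.
Both beat: Juma, Ito — 2.

2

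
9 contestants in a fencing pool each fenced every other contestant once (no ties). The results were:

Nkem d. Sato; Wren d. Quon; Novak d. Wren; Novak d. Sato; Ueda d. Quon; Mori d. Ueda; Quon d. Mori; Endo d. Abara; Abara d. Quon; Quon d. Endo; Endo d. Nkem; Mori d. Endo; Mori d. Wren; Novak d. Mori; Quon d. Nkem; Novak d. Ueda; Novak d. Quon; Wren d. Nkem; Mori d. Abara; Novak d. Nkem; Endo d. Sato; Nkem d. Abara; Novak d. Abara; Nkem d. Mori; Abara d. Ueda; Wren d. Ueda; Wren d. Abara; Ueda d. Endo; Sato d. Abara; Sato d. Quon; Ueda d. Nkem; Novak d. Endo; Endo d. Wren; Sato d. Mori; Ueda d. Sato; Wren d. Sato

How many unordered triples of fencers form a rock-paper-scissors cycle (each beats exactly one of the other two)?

Win totals: Novak 8, Quon 3, Wren 5, Sato 3, Endo 4, Abara 2, Mori 4, Ueda 4, Nkem 3.
A fencer with w wins dominates both others in C(w,2) triples; summing gives 28 + 3 + 10 + 3 + 6 + 1 + 6 + 6 + 3 = 66 transitive triples.
Total triples C(9,3) = 84, so cyclic triples = 84 − 66 = 18.

18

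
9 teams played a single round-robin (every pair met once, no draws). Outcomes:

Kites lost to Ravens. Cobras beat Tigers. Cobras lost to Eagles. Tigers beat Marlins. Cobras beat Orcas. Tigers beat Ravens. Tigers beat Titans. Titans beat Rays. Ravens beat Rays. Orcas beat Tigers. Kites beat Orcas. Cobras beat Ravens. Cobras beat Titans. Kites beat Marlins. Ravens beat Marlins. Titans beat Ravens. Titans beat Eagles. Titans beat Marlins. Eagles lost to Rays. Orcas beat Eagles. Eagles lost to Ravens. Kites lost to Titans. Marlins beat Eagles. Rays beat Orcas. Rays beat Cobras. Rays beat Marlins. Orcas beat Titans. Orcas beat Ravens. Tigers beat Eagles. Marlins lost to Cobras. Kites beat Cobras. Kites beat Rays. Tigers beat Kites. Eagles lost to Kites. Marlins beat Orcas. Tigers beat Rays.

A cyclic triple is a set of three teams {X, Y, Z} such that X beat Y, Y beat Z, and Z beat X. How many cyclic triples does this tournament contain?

Win totals: Marlins 2, Cobras 5, Titans 5, Orcas 4, Tigers 6, Kites 5, Eagles 1, Ravens 4, Rays 4.
A team with w wins dominates both others in C(w,2) triples; summing gives 1 + 10 + 10 + 6 + 15 + 10 + 0 + 6 + 6 = 64 transitive triples.
Total triples C(9,3) = 84, so cyclic triples = 84 − 64 = 20.

20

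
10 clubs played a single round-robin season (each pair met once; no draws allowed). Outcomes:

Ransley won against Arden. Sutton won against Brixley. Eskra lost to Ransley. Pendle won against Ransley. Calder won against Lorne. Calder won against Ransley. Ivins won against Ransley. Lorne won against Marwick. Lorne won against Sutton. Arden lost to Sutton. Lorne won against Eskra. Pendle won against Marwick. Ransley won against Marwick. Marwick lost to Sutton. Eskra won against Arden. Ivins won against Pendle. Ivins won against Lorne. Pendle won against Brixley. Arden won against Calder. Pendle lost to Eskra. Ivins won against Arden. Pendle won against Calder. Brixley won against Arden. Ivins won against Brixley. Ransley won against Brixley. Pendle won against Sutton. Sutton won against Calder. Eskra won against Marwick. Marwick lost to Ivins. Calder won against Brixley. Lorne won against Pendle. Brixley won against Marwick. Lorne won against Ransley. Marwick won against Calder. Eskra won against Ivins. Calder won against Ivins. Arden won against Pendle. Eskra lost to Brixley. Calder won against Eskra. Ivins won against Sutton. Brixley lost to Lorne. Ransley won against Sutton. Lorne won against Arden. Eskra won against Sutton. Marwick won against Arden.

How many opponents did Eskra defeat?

5

Eskra's results: beat Arden, Ivins, Sutton, Pendle, Marwick; lost to Brixley, Lorne, Ransley, Calder.
That is 5 wins.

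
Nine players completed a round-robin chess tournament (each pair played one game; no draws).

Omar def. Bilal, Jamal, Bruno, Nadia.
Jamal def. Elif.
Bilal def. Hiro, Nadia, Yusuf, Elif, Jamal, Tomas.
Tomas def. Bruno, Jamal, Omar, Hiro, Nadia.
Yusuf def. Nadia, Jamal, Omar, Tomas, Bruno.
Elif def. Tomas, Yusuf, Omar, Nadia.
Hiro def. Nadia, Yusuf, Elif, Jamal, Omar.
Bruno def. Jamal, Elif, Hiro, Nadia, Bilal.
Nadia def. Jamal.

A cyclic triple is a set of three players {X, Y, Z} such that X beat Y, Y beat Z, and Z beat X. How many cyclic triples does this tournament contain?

17

Win totals: Nadia 1, Bilal 6, Jamal 1, Yusuf 5, Tomas 5, Hiro 5, Omar 4, Elif 4, Bruno 5.
A player with w wins dominates both others in C(w,2) triples; summing gives 0 + 15 + 0 + 10 + 10 + 10 + 6 + 6 + 10 = 67 transitive triples.
Total triples C(9,3) = 84, so cyclic triples = 84 − 67 = 17.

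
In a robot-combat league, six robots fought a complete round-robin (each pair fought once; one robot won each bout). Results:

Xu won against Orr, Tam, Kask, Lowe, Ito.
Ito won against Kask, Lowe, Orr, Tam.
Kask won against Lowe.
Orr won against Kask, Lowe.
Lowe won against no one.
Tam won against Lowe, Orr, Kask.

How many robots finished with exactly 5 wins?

Win totals: Ito 4, Lowe 0, Kask 1, Orr 2, Tam 3, Xu 5.
Exactly 5: Xu — 1 robot.

1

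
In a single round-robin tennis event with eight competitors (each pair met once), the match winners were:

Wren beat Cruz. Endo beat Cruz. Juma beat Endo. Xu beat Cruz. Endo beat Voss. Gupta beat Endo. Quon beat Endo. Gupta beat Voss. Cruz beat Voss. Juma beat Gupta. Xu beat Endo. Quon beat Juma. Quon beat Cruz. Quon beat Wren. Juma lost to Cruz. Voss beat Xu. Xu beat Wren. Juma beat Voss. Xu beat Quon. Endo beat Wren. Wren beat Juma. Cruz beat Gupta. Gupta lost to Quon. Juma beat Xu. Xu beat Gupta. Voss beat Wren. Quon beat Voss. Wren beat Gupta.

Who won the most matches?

Quon

Win totals: Cruz 3, Gupta 2, Wren 3, Endo 3, Voss 2, Xu 5, Juma 4, Quon 6.
Quon leads with 6 wins (next highest: 5).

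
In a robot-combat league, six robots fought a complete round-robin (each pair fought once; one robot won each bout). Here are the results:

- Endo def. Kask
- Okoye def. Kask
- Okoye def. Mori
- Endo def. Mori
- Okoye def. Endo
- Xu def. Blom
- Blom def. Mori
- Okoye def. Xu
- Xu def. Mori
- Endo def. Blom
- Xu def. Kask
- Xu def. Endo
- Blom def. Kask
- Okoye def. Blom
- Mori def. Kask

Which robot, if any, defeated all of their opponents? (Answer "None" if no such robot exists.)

Okoye has 5 wins out of 5 opponents — a perfect record.

Okoye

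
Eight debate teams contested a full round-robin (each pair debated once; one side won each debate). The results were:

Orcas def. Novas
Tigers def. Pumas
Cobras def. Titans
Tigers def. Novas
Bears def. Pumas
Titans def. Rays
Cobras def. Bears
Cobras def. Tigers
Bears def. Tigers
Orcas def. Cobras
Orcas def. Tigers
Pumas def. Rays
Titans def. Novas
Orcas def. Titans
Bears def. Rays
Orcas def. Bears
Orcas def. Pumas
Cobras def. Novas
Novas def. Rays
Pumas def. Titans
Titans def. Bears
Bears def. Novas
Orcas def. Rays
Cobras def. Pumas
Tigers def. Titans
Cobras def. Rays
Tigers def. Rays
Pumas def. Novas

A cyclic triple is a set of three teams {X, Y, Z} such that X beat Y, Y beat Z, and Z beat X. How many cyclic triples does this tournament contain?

2

Win totals: Rays 0, Titans 3, Novas 1, Tigers 4, Pumas 3, Cobras 6, Orcas 7, Bears 4.
A team with w wins dominates both others in C(w,2) triples; summing gives 0 + 3 + 0 + 6 + 3 + 15 + 21 + 6 = 54 transitive triples.
Total triples C(8,3) = 56, so cyclic triples = 56 − 54 = 2.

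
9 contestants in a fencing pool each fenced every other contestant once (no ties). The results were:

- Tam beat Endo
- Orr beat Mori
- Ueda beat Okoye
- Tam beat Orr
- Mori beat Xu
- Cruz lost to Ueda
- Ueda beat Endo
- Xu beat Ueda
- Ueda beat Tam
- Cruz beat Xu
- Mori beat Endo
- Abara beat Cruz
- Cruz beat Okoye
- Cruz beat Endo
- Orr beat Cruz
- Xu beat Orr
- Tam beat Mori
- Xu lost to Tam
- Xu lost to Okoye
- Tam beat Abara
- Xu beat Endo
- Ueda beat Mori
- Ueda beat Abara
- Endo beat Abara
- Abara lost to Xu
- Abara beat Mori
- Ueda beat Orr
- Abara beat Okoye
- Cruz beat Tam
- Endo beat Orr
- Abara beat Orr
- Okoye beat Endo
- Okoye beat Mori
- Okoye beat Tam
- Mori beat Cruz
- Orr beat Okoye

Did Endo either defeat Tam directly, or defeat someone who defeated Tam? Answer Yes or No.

Endo did not beat Tam directly.
Endo beat Orr, Abara, but each of them lost to Tam. No two-step path.

No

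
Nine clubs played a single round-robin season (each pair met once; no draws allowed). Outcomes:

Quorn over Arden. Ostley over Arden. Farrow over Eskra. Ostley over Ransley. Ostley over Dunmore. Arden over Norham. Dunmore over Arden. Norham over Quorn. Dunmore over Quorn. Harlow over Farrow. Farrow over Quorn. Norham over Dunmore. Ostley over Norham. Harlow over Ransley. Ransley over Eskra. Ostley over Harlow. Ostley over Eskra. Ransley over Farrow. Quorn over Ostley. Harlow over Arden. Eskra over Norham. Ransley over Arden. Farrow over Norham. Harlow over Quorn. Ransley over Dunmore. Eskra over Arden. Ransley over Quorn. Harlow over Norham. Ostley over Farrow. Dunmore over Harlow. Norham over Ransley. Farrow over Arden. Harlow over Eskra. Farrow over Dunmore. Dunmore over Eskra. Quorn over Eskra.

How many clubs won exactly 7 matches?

1

Win totals: Ostley 7, Harlow 6, Ransley 5, Eskra 2, Norham 3, Quorn 3, Dunmore 4, Arden 1, Farrow 5.
Exactly 7: Ostley — 1 club.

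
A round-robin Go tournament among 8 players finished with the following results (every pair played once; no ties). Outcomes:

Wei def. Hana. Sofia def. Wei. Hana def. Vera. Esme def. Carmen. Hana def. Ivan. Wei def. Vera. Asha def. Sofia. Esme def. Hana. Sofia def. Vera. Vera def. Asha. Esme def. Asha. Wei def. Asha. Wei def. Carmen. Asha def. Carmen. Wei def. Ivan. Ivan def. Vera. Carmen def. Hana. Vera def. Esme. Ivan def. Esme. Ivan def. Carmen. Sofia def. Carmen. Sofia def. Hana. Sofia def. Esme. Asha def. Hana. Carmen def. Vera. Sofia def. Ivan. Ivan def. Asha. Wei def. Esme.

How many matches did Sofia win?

Sofia's results: beat Wei, Hana, Carmen, Vera, Esme, Ivan; lost to Asha.
That is 6 wins.

6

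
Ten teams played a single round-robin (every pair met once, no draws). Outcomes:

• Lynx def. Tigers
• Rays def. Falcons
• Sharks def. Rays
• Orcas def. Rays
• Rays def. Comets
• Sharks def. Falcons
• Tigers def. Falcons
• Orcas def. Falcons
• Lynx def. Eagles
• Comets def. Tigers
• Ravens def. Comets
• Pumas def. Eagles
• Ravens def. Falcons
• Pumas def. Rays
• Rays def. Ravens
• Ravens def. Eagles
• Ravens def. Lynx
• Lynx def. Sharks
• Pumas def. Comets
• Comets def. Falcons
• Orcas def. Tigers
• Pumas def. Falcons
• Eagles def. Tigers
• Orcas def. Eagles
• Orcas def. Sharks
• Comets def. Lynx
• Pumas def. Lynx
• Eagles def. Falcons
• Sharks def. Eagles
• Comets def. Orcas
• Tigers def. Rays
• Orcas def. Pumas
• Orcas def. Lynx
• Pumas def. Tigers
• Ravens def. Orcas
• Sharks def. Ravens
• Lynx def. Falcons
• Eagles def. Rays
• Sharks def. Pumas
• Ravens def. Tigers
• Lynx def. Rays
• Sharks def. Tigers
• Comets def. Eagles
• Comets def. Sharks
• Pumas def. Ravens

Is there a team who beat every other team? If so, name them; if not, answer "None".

Highest win total is Pumas with 7 (out of 9 possible).
Pumas lost to Sharks, Orcas, so no team went undefeated.

None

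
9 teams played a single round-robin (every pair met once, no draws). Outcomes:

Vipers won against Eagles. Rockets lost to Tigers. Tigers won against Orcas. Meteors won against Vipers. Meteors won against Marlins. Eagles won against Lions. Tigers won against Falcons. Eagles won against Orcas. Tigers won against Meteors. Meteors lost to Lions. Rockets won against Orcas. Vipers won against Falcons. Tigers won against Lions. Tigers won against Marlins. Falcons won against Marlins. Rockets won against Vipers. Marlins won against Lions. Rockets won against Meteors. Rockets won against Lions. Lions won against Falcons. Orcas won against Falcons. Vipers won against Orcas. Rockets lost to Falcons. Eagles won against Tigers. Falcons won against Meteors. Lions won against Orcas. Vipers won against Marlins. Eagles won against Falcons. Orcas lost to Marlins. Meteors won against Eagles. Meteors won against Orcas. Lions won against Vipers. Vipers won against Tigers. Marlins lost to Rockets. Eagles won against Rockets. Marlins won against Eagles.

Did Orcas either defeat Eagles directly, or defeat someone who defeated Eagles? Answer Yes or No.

No

Orcas did not beat Eagles directly.
Orcas beat Falcons, but each of them lost to Eagles. No two-step path.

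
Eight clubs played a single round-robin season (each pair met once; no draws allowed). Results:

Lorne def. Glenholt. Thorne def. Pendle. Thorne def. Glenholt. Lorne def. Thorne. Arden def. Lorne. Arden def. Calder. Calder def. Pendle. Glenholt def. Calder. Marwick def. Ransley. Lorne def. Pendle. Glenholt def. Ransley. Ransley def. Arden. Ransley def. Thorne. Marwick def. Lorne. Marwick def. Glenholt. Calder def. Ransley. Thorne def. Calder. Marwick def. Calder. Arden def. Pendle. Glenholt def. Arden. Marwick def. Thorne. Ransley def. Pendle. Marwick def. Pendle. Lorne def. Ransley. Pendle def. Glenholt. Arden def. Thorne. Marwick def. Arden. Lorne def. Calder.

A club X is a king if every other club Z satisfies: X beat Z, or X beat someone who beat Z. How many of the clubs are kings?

Marwick reaches everyone (king).
Pendle cannot reach Marwick, Lorne, Thorne in two steps.
Arden cannot reach Marwick in two steps.
Calder cannot reach Marwick, Lorne in two steps.
Glenholt cannot reach Marwick in two steps.
Ransley cannot reach Marwick in two steps.
Lorne cannot reach Marwick in two steps.
Thorne cannot reach Marwick, Lorne in two steps.
Kings: Marwick — 1.

1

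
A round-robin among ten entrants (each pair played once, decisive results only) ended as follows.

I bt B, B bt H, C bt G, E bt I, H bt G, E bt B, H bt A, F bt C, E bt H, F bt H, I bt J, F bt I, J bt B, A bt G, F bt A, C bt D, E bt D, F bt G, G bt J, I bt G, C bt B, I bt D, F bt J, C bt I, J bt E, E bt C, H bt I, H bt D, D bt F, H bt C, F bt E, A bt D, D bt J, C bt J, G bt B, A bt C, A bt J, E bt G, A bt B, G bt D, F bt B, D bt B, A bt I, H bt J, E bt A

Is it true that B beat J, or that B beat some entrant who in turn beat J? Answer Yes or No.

Yes

B did not beat J directly.
B beat H. Of those, H beat J.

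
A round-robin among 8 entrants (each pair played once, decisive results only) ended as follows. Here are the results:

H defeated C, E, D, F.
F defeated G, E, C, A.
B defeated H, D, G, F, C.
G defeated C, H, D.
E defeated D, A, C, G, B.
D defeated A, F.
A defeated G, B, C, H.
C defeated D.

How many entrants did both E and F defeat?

3

E beat: A, B, C, D, G.
F beat: A, C, E, G.
Both beat: A, C, G — 3.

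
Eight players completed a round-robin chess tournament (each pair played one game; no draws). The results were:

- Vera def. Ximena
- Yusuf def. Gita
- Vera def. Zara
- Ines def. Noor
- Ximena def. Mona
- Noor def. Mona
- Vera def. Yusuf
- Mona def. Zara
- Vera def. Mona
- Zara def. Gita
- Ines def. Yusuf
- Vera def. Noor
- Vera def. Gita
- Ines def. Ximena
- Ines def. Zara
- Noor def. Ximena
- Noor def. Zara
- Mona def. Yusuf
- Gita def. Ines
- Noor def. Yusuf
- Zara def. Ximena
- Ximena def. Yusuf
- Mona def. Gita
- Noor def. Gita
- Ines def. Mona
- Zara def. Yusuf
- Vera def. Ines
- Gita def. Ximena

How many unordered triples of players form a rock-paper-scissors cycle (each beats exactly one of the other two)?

Win totals: Gita 2, Yusuf 1, Vera 7, Zara 3, Ximena 2, Mona 3, Noor 5, Ines 5.
A player with w wins dominates both others in C(w,2) triples; summing gives 1 + 0 + 21 + 3 + 1 + 3 + 10 + 10 = 49 transitive triples.
Total triples C(8,3) = 56, so cyclic triples = 56 − 49 = 7.

7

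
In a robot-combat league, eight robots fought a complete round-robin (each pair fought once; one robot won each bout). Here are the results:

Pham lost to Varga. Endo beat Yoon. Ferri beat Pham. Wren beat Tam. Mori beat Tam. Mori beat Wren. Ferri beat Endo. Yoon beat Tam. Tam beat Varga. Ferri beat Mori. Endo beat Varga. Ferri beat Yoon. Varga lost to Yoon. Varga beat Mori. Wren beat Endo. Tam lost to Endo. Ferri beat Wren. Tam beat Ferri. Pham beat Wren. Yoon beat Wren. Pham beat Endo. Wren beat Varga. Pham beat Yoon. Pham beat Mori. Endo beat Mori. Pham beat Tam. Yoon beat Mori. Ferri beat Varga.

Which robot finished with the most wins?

Ferri

Win totals: Varga 2, Endo 4, Wren 3, Pham 5, Tam 2, Mori 2, Ferri 6, Yoon 4.
Ferri leads with 6 wins (next highest: 5).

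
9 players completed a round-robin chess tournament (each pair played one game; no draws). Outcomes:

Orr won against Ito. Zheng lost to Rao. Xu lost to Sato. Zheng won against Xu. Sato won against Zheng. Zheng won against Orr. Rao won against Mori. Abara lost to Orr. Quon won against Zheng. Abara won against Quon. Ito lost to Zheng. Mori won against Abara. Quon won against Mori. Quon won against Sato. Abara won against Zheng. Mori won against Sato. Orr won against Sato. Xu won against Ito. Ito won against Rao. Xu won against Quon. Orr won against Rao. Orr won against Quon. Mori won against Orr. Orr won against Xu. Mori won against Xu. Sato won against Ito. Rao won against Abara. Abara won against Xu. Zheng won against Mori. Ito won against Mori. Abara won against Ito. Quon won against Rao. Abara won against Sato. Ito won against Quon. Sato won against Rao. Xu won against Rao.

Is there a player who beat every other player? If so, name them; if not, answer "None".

Highest win total is Orr with 6 (out of 8 possible).
Orr lost to Mori, Zheng, so no player went undefeated.

None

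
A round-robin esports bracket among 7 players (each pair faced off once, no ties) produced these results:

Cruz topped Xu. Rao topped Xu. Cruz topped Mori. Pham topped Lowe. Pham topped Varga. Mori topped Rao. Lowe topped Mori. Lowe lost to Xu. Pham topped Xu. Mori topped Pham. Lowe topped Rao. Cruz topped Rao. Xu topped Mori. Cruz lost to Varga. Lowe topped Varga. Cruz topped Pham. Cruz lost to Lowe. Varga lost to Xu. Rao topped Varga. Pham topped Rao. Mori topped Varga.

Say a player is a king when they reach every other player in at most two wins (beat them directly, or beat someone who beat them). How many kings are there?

Cruz reaches everyone (king).
Varga cannot reach Lowe in two steps.
Rao cannot reach Pham in two steps.
Mori reaches everyone (king).
Xu reaches everyone (king).
Pham reaches everyone (king).
Lowe reaches everyone (king).
Kings: Cruz, Mori, Xu, Pham, Lowe — 5.

5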